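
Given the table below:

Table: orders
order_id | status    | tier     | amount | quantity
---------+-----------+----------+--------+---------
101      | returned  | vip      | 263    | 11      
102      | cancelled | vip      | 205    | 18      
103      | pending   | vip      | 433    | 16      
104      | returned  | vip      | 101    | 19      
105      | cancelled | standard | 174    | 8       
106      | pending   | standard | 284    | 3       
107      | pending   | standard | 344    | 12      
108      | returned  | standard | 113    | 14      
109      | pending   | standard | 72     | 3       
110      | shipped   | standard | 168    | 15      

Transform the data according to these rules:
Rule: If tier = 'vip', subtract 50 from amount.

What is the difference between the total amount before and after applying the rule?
200

Step 1: Original sum of amount = 2157
Step 2: 4 records have tier = 'vip'
Step 3: Each affected record changes by -50
Step 4: Total change = 4 × -50 = -200
Step 5: New sum = 2157 + -200 = 1957
Step 6: Difference = |1957 - 2157| = 200
        (Sum decreased by 200)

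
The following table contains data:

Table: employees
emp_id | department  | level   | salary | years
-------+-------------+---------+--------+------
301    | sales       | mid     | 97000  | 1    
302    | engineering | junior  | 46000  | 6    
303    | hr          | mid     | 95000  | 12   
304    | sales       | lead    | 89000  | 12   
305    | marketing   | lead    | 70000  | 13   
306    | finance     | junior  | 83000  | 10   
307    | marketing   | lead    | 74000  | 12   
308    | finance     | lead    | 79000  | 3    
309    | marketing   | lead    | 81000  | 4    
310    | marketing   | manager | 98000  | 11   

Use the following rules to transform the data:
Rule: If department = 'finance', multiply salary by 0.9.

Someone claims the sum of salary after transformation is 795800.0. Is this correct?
Yes, the result is correct.

Step 1: Calculate the correct sum after transformation
Step 2: Apply multiplier 0.9 to records where department = 'finance'
Step 3: Correct result = 795800.0
Step 4: Claimed result = 795800.0
Step 5: 795800.0 = 795800.0 ✓
Conclusion: The claimed result is correct.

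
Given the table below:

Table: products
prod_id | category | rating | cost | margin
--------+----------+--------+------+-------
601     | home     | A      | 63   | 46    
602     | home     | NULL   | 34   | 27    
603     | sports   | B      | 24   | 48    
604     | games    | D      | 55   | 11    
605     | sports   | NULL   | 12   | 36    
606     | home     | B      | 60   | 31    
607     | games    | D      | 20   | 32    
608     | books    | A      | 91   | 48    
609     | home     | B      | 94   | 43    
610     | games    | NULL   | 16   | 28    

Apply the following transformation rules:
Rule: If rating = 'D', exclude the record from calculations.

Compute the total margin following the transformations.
307

Step 1: Identify records where rating = 'D'
Step 2: The excluded records sum to 43
Step 3: Original total margin = 350
Step 4: Remaining total = 350 - 43 = 307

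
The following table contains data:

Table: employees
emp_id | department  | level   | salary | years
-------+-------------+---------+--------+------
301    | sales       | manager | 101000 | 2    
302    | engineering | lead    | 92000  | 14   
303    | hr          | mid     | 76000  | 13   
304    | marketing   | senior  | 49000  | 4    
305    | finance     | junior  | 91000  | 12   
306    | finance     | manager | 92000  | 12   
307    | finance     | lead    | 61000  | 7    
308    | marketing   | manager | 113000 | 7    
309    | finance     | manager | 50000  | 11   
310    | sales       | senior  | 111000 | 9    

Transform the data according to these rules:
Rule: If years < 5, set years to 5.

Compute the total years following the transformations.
95

Step 1: 2 records have years < 5
Step 2: These records originally summed to 6
Step 3: After setting to minimum: 2 × 5 = 10
Step 4: Unaffected records sum: 85
Step 5: Final sum = 10 + 85 = 95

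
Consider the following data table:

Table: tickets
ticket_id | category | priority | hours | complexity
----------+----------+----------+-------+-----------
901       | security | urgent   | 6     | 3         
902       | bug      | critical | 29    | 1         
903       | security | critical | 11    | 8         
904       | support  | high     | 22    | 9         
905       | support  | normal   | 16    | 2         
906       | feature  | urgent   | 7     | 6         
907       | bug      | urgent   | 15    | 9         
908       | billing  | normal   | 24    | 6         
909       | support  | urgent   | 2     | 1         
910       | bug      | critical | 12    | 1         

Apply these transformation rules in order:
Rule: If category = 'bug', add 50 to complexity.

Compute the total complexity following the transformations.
196

Step 1: Count records where category = 'bug': 3
Step 2: Total bonus added: 3 × 50 = 150
Step 3: Original sum of complexity: 46
Step 4: Final sum = 46 + 150 = 196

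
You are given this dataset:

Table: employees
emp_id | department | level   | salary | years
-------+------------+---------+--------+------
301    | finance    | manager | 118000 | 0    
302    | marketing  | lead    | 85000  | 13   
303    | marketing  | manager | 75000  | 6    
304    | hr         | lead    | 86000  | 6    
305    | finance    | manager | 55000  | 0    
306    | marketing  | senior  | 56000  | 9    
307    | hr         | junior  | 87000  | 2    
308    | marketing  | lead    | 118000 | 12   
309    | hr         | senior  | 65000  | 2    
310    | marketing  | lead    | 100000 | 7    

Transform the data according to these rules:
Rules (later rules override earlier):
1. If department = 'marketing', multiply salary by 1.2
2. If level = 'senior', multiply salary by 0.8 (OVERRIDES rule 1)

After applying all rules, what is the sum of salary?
896400.0

Step 1: Rule 2 takes priority for records with level = 'senior'
  - 2 records: 121000 × 0.8 = 96800.0
Step 2: Rule 1 applies to remaining records with department = 'marketing'
  - 4 records: 378000 × 1.2 = 453600.0
Step 3: Other records unchanged: 346000
Step 4: Final sum = 96800.0 + 453600.0 + 346000 = 896400.0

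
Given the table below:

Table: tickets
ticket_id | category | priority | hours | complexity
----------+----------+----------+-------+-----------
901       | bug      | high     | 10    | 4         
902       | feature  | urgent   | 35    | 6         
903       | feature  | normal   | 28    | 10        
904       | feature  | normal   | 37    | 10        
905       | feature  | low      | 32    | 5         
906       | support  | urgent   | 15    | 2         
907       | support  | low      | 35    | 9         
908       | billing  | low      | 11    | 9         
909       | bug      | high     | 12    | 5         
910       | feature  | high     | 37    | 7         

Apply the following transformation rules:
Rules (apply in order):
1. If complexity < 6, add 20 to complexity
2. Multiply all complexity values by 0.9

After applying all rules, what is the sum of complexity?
132.3

Step 1: Apply Rule 1 - Add 20 to records with complexity < 6
  - 4 records affected: 16 + (4 × 20) = 96
  - Unaffected records: 51
  - Sum after Rule 1: 147
Step 2: Apply Rule 2 - Multiply all by 0.9
  - 147 × 0.9 = 132.3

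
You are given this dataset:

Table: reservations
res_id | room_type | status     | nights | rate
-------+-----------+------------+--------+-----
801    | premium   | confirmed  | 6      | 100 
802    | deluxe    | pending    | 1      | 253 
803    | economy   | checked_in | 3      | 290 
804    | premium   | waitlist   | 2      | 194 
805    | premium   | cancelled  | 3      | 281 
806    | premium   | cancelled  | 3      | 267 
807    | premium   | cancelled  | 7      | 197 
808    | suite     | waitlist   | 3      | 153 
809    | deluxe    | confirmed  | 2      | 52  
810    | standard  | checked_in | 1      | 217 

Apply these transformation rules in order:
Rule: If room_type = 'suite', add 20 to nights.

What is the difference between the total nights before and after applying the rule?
20

Step 1: Original sum of nights = 31
Step 2: 1 records have room_type = 'suite'
Step 3: Each affected record changes by 20
Step 4: Total change = 1 × 20 = 20
Step 5: New sum = 31 + 20 = 51
Step 6: Difference = |51 - 31| = 20
        (Sum increased by 20)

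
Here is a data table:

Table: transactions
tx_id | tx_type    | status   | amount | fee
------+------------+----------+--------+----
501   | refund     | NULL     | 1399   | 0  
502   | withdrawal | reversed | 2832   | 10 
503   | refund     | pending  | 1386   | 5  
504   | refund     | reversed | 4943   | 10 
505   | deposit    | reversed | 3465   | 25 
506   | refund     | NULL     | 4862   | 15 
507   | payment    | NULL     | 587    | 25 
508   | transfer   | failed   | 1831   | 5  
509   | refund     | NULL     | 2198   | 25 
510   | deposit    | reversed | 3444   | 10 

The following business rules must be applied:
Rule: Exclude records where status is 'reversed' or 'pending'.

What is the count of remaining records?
5

Step 1: Count records to exclude
  - 4 (reversed) + 1 (pending) = 5 records
Step 2: Total records: 10
Step 3: Remaining = 10 - 5 = 5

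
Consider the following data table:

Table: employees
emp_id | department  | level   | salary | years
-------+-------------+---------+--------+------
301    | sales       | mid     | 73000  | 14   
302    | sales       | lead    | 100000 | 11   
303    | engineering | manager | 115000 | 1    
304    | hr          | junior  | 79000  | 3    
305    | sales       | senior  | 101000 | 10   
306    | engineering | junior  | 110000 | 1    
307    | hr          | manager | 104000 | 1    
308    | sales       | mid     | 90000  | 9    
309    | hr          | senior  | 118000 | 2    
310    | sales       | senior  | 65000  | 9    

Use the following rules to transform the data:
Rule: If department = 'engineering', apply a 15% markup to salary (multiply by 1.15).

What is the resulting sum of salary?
988750.0

Step 1: Records with department = 'engineering' have total salary = 225000
Step 2: Apply multiplier: 225000 × 1.15 = 258750.0
Step 3: Other records total: 730000
Step 4: Final sum = 258750.0 + 730000 = 988750.0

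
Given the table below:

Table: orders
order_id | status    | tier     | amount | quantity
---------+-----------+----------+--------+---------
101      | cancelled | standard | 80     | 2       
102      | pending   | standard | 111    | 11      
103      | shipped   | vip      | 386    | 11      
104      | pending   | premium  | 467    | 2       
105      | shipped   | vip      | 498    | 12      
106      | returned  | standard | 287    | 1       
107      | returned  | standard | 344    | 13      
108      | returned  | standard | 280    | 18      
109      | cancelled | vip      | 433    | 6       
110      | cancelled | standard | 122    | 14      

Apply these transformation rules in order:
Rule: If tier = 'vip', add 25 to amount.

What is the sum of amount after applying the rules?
3083

Step 1: Count records where tier = 'vip': 3
Step 2: Total bonus added: 3 × 25 = 75
Step 3: Original sum of amount: 3008
Step 4: Final sum = 3008 + 75 = 3083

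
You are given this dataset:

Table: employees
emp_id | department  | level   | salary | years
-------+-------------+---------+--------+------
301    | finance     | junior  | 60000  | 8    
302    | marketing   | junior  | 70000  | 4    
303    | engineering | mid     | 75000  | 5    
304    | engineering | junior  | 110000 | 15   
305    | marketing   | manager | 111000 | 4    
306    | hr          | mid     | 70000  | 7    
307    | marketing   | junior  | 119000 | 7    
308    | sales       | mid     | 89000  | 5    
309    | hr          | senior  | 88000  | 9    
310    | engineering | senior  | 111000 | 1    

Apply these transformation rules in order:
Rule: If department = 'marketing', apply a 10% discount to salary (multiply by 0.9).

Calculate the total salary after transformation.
873000.0

Step 1: Records with department = 'marketing' have total salary = 300000
Step 2: Apply multiplier: 300000 × 0.9 = 270000.0
Step 3: Other records total: 603000
Step 4: Final sum = 270000.0 + 603000 = 873000.0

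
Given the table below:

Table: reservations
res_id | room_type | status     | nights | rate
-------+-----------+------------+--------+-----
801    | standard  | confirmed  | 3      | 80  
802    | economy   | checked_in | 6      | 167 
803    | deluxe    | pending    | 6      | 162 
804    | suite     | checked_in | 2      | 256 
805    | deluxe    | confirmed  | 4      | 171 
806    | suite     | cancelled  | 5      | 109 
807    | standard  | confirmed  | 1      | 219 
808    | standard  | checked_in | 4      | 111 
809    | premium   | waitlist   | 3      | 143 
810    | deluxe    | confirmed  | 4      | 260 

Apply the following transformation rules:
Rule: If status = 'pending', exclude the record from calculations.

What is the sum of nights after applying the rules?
32

Step 1: Identify records where status = 'pending'
Step 2: The excluded records sum to 6
Step 3: Original total nights = 38
Step 4: Remaining total = 38 - 6 = 32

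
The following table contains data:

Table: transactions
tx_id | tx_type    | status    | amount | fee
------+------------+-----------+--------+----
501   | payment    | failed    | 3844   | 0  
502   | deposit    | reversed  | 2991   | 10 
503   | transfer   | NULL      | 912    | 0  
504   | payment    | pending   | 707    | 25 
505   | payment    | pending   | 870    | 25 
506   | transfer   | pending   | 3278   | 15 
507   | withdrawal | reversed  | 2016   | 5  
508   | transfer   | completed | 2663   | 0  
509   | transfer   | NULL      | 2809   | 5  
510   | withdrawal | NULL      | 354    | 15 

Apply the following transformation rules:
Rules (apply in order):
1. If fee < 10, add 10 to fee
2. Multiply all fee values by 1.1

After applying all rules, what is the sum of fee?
165.0

Step 1: Apply Rule 1 - Add 10 to records with fee < 10
  - 5 records affected: 10 + (5 × 10) = 60
  - Unaffected records: 90
  - Sum after Rule 1: 150
Step 2: Apply Rule 2 - Multiply all by 1.1
  - 150 × 1.1 = 165.0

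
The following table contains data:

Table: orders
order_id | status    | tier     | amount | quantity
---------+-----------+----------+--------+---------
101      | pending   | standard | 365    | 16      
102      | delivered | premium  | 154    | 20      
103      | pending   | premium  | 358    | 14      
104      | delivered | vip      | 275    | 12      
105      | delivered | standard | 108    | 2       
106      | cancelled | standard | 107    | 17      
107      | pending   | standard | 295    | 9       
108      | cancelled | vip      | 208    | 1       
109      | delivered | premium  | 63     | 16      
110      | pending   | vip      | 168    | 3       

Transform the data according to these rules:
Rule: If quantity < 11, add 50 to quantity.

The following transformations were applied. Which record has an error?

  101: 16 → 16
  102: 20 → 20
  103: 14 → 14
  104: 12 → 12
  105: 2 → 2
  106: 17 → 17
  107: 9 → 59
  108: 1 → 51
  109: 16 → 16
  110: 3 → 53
Record 105 has an error. The correct transformed value should be 52, not 2.

Step 1: Check each record against the rule
Step 2: Record 105 has quantity = 2
Step 3: Since 2 < 11, the bonus should have been applied
Step 4: Correct value = 52, but claimed value = 2
Conclusion: Record 105 has the error.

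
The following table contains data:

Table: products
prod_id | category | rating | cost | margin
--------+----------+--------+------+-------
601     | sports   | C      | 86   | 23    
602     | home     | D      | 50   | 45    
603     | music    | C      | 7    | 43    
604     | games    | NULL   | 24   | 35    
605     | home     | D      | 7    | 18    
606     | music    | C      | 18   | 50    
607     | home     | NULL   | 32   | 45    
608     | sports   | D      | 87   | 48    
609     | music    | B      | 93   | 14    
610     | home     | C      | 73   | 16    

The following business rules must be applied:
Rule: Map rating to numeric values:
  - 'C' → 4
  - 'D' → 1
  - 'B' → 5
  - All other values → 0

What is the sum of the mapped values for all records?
24

Step 1: Apply mapping to each record
Step 2: Count by status:
  'C': 4 records × 4 = 16
  'D': 3 records × 1 = 3
  'B': 1 records × 5 = 5
Step 3: Sum all mapped values = 24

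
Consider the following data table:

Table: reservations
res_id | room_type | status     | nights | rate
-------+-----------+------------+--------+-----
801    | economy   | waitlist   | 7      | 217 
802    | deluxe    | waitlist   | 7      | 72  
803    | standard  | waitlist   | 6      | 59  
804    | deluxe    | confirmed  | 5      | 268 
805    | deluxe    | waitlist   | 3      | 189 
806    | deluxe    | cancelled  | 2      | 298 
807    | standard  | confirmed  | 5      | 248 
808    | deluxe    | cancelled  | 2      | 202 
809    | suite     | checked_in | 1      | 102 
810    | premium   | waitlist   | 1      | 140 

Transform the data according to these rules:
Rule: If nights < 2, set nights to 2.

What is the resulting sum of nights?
41

Step 1: 2 records have nights < 2
Step 2: These records originally summed to 2
Step 3: After setting to minimum: 2 × 2 = 4
Step 4: Unaffected records sum: 37
Step 5: Final sum = 4 + 37 = 41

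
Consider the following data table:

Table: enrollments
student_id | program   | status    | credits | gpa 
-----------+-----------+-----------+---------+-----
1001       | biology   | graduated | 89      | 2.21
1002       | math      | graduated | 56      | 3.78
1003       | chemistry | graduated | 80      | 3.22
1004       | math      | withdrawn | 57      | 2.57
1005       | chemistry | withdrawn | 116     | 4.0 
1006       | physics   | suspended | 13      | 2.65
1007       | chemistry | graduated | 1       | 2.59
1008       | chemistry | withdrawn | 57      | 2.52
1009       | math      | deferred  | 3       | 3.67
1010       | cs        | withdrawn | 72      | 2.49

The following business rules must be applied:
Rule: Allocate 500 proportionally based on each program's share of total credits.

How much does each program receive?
biology: 81.8, chemistry: 233.46, cs: 66.18, math: 106.62, physics: 11.95

Step 1: Calculate total credits = 544
Step 2: Calculate each program's proportion:
  biology: 89/544 = 16.36% → 81.8
  chemistry: 254/544 = 46.69% → 233.46
  cs: 72/544 = 13.24% → 66.18
  math: 116/544 = 21.32% → 106.62
  physics: 13/544 = 2.39% → 11.95
Step 3: Verify: sum of allocations ≈ 500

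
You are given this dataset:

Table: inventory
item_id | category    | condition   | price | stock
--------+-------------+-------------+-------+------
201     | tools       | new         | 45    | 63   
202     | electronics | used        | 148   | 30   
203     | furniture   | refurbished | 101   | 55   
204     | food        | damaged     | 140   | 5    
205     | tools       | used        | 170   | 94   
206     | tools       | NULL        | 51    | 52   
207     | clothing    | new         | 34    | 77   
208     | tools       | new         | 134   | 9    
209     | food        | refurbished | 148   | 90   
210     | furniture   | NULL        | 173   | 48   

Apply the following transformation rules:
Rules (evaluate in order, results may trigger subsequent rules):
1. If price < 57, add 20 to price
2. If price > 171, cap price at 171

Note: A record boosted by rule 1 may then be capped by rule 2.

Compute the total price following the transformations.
1202

Step 1: Apply rule 1 to records with price < 57
  - 3 records get bonus of 20
  - Of these, 0 records then exceed 171 and get capped
Step 2: Apply rule 2 to records with price > 171
  - 1 records (original) are capped
Step 3: Calculate final sum = 1202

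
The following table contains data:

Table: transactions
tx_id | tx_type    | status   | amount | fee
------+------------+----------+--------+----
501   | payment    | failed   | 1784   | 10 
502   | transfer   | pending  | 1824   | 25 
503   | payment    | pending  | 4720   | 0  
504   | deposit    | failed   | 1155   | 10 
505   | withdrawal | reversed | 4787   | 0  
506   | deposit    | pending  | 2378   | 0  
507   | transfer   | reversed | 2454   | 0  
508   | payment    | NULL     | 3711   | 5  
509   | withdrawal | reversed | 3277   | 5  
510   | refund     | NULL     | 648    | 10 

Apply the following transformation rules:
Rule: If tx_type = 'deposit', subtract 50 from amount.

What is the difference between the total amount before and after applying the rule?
100

Step 1: Original sum of amount = 26738
Step 2: 2 records have tx_type = 'deposit'
Step 3: Each affected record changes by -50
Step 4: Total change = 2 × -50 = -100
Step 5: New sum = 26738 + -100 = 26638
Step 6: Difference = |26638 - 26738| = 100
        (Sum decreased by 100)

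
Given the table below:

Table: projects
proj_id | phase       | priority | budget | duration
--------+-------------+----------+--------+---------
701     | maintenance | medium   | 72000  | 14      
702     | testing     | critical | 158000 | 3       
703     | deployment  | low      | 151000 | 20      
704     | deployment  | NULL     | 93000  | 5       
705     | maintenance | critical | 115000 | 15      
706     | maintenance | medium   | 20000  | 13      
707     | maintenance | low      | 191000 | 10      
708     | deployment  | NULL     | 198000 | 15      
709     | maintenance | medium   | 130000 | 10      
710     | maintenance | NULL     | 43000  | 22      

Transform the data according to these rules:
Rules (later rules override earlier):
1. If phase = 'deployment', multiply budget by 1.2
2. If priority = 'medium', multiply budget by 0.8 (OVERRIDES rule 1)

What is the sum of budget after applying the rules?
1215000.0

Step 1: Rule 2 takes priority for records with priority = 'medium'
  - 3 records: 222000 × 0.8 = 177600.0
Step 2: Rule 1 applies to remaining records with phase = 'deployment'
  - 3 records: 442000 × 1.2 = 530400.0
Step 3: Other records unchanged: 507000
Step 4: Final sum = 177600.0 + 530400.0 + 507000 = 1215000.0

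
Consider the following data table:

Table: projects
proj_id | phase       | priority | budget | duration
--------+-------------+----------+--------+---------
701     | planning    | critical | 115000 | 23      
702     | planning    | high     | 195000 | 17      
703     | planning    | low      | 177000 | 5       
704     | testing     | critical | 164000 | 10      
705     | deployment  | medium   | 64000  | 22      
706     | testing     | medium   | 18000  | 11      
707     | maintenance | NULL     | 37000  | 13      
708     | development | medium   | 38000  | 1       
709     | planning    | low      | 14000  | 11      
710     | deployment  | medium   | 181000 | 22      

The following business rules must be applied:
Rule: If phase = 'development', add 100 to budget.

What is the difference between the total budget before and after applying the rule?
100

Step 1: Original sum of budget = 1003000
Step 2: 1 records have phase = 'development'
Step 3: Each affected record changes by 100
Step 4: Total change = 1 × 100 = 100
Step 5: New sum = 1003000 + 100 = 1003100
Step 6: Difference = |1003100 - 1003000| = 100
        (Sum increased by 100)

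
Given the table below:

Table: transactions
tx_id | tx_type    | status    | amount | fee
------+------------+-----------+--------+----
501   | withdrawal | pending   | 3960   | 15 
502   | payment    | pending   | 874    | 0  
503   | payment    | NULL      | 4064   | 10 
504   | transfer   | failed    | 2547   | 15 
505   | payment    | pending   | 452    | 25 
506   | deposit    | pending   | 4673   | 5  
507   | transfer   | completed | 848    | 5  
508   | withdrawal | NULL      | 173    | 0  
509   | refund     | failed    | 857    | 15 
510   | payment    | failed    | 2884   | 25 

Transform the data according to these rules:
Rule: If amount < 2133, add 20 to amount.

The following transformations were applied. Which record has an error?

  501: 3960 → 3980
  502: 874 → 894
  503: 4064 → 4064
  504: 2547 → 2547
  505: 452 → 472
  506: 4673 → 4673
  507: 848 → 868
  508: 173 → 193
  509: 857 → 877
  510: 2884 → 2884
Record 501 has an error. The correct transformed value should be 3960, not 3980.

Step 1: Check each record against the rule
Step 2: Record 501 has amount = 3960
Step 3: Since 3960 >= 2133, the bonus should not have been applied
Step 4: Correct value = 3960, but claimed value = 3980
Conclusion: Record 501 has the error.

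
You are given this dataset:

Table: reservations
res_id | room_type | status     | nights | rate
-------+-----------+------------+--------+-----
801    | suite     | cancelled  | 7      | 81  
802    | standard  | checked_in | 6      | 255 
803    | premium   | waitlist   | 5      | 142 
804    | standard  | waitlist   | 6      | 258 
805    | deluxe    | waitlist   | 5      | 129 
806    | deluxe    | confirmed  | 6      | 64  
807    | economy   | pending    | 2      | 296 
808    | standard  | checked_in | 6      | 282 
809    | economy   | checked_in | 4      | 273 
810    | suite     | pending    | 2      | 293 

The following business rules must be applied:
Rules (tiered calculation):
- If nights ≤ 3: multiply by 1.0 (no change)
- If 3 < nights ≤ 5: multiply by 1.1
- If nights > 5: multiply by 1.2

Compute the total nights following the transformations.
56.6

Step 1: Tier 1 (nights ≤ 3): 2 records, sum = 4 × 1.0 = 4.0
Step 2: Tier 2 (3 < nights ≤ 5): 3 records, sum = 14 × 1.1 = 15.4
Step 3: Tier 3 (nights > 5): 5 records, sum = 31 × 1.2 = 37.2
Step 4: Final sum = 4.0 + 15.4 + 37.2 = 56.6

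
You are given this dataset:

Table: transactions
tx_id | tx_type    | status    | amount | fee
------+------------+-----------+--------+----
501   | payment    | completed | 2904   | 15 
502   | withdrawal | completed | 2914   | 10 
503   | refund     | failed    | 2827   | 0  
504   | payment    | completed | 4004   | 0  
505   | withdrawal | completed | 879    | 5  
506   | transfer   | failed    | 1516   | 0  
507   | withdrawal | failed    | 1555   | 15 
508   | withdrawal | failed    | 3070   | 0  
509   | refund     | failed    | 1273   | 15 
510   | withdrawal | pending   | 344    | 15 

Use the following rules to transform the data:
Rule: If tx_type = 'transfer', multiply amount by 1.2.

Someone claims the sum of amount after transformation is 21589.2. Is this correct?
Yes, the result is correct.

Step 1: Calculate the correct sum after transformation
Step 2: Apply multiplier 1.2 to records where tx_type = 'transfer'
Step 3: Correct result = 21589.2
Step 4: Claimed result = 21589.2
Step 5: 21589.2 = 21589.2 ✓
Conclusion: The claimed result is correct.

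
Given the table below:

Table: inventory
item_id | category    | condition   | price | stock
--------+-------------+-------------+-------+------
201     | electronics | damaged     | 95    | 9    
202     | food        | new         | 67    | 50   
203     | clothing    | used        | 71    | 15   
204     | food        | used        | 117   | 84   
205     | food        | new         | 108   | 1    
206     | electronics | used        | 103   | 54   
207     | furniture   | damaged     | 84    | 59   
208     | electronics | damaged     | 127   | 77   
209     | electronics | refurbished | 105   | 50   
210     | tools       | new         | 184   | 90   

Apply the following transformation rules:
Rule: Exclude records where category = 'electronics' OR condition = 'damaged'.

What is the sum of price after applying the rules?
547

Step 1: Find records where category = 'electronics' OR condition = 'damaged'
Step 2: 5 records match, summing to 514
Step 3: Original sum: 1061
Step 4: Remaining sum = 1061 - 514 = 547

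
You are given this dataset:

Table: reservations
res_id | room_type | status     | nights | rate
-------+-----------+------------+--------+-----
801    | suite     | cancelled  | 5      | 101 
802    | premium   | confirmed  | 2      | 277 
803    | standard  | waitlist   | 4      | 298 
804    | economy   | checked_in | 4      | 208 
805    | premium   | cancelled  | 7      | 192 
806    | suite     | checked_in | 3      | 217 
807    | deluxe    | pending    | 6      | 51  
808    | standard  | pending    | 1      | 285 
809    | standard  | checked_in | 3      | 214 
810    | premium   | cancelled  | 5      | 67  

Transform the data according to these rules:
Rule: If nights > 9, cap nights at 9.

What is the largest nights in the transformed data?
7

Step 1: Original maximum nights = 7
Step 2: Check cap of 9 against maximum
Step 3: No records exceed the cap (max 7 <= cap 9), so no capping applies
Step 4: Maximum after transformation = 7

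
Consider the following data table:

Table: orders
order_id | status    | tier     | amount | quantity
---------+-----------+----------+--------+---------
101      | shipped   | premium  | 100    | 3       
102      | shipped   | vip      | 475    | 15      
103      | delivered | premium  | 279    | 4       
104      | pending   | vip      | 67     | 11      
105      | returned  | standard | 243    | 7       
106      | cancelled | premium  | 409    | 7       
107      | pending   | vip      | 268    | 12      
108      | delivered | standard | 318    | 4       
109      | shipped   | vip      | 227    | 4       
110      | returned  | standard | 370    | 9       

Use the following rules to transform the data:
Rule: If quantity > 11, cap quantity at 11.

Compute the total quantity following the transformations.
71

Step 1: 2 records have quantity > 11
Step 2: These records originally summed to 27
Step 3: After capping: 2 × 11 = 22
Step 4: Unaffected records sum: 49
Step 5: Final sum = 22 + 49 = 71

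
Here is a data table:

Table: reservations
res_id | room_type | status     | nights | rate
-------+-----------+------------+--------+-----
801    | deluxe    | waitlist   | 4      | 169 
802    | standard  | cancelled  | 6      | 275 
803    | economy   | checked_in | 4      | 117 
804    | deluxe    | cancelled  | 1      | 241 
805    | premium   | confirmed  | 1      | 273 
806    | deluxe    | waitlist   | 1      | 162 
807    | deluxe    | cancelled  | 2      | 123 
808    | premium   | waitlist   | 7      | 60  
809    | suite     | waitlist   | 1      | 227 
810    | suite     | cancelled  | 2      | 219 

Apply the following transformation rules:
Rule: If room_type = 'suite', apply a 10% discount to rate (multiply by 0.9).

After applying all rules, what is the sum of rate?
1821.4

Step 1: Records with room_type = 'suite' have total rate = 446
Step 2: Apply multiplier: 446 × 0.9 = 401.4
Step 3: Other records total: 1420
Step 4: Final sum = 401.4 + 1420 = 1821.4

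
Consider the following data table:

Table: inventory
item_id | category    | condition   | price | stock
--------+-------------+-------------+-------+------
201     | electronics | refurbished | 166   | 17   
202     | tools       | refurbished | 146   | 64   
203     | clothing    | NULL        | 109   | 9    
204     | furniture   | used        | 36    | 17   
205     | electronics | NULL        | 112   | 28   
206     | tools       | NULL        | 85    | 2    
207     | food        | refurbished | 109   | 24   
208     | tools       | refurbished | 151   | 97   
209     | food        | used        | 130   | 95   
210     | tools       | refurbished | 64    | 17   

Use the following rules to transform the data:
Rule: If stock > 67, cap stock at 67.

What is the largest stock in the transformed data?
67

Step 1: Original maximum stock = 97
Step 2: Apply cap at 67
Step 3: 2 records had stock > 67 and were capped
Step 4: Maximum after transformation = 67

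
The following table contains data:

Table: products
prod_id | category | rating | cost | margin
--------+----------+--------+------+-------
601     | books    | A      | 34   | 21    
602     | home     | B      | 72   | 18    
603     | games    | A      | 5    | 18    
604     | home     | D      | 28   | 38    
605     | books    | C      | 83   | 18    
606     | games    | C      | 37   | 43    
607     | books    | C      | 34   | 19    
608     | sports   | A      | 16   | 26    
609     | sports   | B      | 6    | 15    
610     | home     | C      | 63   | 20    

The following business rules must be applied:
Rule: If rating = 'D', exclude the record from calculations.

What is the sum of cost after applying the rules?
350

Step 1: Identify records where rating = 'D'
Step 2: The excluded records sum to 28
Step 3: Original total cost = 378
Step 4: Remaining total = 378 - 28 = 350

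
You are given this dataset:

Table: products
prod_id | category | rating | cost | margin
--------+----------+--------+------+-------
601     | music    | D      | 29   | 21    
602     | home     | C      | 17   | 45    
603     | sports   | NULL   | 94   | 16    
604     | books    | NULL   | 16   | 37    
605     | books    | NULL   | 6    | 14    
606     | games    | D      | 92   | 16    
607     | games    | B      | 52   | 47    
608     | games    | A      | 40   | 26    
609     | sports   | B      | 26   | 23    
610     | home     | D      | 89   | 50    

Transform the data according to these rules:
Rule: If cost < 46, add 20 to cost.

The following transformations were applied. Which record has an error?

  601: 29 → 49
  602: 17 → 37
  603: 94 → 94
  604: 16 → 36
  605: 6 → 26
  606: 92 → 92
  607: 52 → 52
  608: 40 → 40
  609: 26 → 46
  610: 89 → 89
Record 608 has an error. The correct transformed value should be 60, not 40.

Step 1: Check each record against the rule
Step 2: Record 608 has cost = 40
Step 3: Since 40 < 46, the bonus should have been applied
Step 4: Correct value = 60, but claimed value = 40
Conclusion: Record 608 has the error.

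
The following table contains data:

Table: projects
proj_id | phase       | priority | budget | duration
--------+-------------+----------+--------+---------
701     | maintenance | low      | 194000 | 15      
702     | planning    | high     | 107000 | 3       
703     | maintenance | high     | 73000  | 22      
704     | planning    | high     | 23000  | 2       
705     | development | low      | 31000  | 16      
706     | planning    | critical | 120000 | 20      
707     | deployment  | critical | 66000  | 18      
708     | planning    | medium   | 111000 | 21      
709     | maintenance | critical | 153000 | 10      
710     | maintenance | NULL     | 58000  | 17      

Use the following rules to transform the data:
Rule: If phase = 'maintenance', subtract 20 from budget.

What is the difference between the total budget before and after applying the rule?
80

Step 1: Original sum of budget = 936000
Step 2: 4 records have phase = 'maintenance'
Step 3: Each affected record changes by -20
Step 4: Total change = 4 × -20 = -80
Step 5: New sum = 936000 + -80 = 935920
Step 6: Difference = |935920 - 936000| = 80
        (Sum decreased by 80)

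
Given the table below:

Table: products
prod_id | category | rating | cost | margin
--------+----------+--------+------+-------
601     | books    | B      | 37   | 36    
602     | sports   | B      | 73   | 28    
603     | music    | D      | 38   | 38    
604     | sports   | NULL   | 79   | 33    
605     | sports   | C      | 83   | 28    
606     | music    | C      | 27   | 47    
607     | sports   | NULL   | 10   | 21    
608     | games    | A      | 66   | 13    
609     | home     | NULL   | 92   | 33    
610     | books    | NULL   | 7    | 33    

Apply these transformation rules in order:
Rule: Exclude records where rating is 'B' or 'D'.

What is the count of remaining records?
7

Step 1: Count records to exclude
  - 2 (B) + 1 (D) = 3 records
Step 2: Total records: 10
Step 3: Remaining = 10 - 3 = 7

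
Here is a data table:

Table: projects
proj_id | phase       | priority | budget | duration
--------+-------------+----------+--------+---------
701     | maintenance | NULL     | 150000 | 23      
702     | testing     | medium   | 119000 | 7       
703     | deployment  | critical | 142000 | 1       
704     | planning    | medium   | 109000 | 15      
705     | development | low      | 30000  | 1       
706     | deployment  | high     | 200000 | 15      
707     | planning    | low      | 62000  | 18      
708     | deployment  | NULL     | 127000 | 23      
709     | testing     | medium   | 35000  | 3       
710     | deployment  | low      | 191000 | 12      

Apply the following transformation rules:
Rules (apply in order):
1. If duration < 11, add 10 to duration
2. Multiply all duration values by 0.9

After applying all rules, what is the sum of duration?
142.2

Step 1: Apply Rule 1 - Add 10 to records with duration < 11
  - 4 records affected: 12 + (4 × 10) = 52
  - Unaffected records: 106
  - Sum after Rule 1: 158
Step 2: Apply Rule 2 - Multiply all by 0.9
  - 158 × 0.9 = 142.2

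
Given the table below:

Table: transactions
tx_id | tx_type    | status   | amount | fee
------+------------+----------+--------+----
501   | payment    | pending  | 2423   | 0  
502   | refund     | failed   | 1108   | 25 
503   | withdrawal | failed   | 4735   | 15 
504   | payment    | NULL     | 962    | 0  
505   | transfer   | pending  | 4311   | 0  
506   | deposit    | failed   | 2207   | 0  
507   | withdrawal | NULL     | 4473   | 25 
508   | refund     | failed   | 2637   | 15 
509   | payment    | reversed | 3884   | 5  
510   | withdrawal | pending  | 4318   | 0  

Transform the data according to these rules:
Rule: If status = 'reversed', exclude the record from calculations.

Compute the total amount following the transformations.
27174

Step 1: Identify records where status = 'reversed'
Step 2: The excluded records sum to 3884
Step 3: Original total amount = 31058
Step 4: Remaining total = 31058 - 3884 = 27174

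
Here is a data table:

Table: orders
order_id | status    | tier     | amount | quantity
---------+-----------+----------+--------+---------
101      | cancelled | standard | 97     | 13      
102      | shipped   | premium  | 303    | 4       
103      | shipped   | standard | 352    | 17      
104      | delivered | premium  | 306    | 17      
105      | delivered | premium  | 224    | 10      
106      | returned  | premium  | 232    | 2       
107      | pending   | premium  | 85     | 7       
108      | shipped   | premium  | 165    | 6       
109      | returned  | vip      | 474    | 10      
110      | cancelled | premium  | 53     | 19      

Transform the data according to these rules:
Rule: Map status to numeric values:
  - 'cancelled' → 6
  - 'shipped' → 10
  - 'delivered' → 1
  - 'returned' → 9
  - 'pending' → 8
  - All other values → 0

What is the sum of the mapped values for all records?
70

Step 1: Apply mapping to each record
Step 2: Count by status:
  'cancelled': 2 records × 6 = 12
  'shipped': 3 records × 10 = 30
  'delivered': 2 records × 1 = 2
  'returned': 2 records × 9 = 18
  'pending': 1 records × 8 = 8
Step 3: Sum all mapped values = 70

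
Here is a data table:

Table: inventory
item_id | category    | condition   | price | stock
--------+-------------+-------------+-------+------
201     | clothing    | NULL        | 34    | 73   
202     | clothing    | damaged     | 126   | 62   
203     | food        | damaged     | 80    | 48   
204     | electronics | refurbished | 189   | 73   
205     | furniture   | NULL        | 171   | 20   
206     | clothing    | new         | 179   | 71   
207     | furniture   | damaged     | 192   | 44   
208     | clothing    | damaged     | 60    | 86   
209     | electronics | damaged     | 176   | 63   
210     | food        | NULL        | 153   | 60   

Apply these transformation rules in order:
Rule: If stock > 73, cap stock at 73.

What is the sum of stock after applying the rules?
587

Step 1: 1 records have stock > 73
Step 2: These records originally summed to 86
Step 3: After capping: 1 × 73 = 73
Step 4: Unaffected records sum: 514
Step 5: Final sum = 73 + 514 = 587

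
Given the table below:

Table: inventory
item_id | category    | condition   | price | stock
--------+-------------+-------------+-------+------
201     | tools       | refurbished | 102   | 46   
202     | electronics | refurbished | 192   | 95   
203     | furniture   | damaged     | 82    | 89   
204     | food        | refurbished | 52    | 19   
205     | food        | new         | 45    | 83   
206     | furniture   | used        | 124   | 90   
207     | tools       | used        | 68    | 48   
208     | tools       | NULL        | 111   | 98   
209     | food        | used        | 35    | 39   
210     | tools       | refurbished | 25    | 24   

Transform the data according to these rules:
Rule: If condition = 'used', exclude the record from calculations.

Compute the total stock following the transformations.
454

Step 1: Identify records where condition = 'used'
Step 2: The excluded records sum to 177
Step 3: Original total stock = 631
Step 4: Remaining total = 631 - 177 = 454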